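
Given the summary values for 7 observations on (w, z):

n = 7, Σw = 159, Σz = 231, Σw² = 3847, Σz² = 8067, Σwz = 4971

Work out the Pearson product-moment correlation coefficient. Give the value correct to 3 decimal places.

-0.854

r = (nΣwz − ΣwΣz) / √[(nΣw² − (Σw)²)(nΣz² − (Σz)²)]
Numerator: 7×4971 − 159×231 = -1932
Denominator: √[(26929 − 25281)(56469 − 53361)] = √[1648 × 3108] = 2263.1801
r = -1932 / 2263.1801 ≈ -0.854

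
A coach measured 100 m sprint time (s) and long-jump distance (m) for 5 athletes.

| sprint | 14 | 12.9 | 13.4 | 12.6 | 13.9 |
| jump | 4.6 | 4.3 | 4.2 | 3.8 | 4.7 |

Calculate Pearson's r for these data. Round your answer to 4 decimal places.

n = 5, Σx = 66.8, Σy = 21.6, Σx² = 893.94, Σy² = 93.82, Σxy = 289.36
nΣxy − ΣxΣy = 1446.8 − 1442.88 = 3.92
nΣx² − (Σx)² = 4469.7 − 4462.24 = 7.46; nΣy² − (Σy)² = 469.1 − 466.56 = 2.54
r = 3.92 / √(7.46 × 2.54) = 3.92 / 4.3530 ≈ 0.9005

0.9005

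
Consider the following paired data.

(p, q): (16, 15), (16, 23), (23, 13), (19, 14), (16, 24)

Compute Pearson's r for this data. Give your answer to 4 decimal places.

n = 5, Σp = 90, Σq = 89, Σp² = 1658, Σq² = 1695, Σpq = 1557
nΣpq − ΣpΣq = 7785 − 8010 = -225
nΣp² − (Σp)² = 8290 − 8100 = 190; nΣq² − (Σq)² = 8475 − 7921 = 554
r = -225 / √(190 × 554) = -225 / 324.4380 ≈ -0.6935

-0.6935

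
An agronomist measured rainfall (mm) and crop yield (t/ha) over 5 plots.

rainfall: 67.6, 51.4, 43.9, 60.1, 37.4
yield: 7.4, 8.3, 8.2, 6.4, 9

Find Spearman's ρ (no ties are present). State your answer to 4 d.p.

-0.8000

Rank rainfall: 5, 3, 2, 4, 1
Rank yield: 2, 4, 3, 1, 5
d = rank(rainfall) − rank(yield): 3, -1, -1, 3, -4; Σd² = 36
ρ = 1 − 6Σd² / [n(n²−1)] = 1 − 6×36 / (5×24) = 1 − 216/120 ≈ -0.8000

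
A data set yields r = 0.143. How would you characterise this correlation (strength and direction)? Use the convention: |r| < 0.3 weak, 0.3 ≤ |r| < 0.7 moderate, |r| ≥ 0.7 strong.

weak positive

r = 0.143 > 0 so the relationship is positive.
|r| = 0.143, which falls in the weak range.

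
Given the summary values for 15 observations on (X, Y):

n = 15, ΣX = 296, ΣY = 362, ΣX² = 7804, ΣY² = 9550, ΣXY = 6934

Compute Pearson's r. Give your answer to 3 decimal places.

-0.166

r = (nΣXY − ΣXΣY) / √[(nΣX² − (ΣX)²)(nΣY² − (ΣY)²)]
Numerator: 15×6934 − 296×362 = -3142
Denominator: √[(117060 − 87616)(143250 − 131044)] = √[29444 × 12206] = 18957.6756
r = -3142 / 18957.6756 ≈ -0.166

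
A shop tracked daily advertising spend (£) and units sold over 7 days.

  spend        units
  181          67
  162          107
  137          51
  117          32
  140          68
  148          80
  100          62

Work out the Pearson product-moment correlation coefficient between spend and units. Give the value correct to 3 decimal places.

0.539

n = 7, Σx = 985, Σy = 467, Σx² = 142967, Σy² = 34431, Σxy = 67752
nΣxy − ΣxΣy = 474264 − 459995 = 14269
nΣx² − (Σx)² = 1000769 − 970225 = 30544; nΣy² − (Σy)² = 241017 − 218089 = 22928
r = 14269 / √(30544 × 22928) = 14269 / 26463.4244 ≈ 0.539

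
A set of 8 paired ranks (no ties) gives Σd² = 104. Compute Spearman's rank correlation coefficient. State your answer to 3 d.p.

ρ = 1 − 6Σd² / [n(n²−1)] = 1 − 6×104 / (8×63)
  = 1 − 624/504 = 1 − 1.2381 ≈ -0.238

-0.238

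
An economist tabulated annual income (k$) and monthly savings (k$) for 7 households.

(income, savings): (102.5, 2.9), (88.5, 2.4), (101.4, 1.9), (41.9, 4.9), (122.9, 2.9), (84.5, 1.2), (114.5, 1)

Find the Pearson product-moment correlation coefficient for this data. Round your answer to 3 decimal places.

n = 7, Σx = 656.2, Σy = 17.2, Σx² = 65730.98, Σy² = 52.64, Σxy = 1479.93
nΣxy − ΣxΣy = 10359.51 − 11286.64 = -927.13
nΣx² − (Σx)² = 460116.86 − 430598.44 = 29518.42; nΣy² − (Σy)² = 368.48 − 295.84 = 72.64
r = -927.13 / √(29518.42 × 72.64) = -927.13 / 1464.3149 ≈ -0.633

-0.633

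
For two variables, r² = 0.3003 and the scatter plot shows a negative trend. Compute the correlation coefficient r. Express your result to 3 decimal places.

|r| = √0.3003 = 0.548
The association is negative, so r = −0.548.

-0.548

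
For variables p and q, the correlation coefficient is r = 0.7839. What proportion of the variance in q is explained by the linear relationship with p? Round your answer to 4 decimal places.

0.6145

r² = (0.7839)² = 0.6145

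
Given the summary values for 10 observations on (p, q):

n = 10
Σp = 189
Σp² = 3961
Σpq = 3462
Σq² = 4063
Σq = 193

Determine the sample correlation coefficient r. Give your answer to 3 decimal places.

r = (nΣpq − ΣpΣq) / √[(nΣp² − (Σp)²)(nΣq² − (Σq)²)]
Numerator: 10×3462 − 189×193 = -1857
Denominator: √[(39610 − 35721)(40630 − 37249)] = √[3889 × 3381] = 3626.1149
r = -1857 / 3626.1149 ≈ -0.512

-0.512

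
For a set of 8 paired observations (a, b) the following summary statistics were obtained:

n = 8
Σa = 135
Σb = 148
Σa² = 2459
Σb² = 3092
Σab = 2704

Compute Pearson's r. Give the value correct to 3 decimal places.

r = (nΣab − ΣaΣb) / √[(nΣa² − (Σa)²)(nΣb² − (Σb)²)]
Numerator: 8×2704 − 135×148 = 1652
Denominator: √[(19672 − 18225)(24736 − 21904)] = √[1447 × 2832] = 2024.3280
r = 1652 / 2024.3280 ≈ 0.816

0.816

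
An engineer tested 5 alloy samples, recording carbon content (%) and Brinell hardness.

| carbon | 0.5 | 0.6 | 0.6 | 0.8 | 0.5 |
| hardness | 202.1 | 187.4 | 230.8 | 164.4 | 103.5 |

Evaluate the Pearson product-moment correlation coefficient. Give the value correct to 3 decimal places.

0.099

n = 5, Σx = 3, Σy = 888.2, Σx² = 1.86, Σy² = 166971.42, Σxy = 535.24
nΣxy − ΣxΣy = 2676.2 − 2664.6 = 11.6
nΣx² − (Σx)² = 9.3 − 9 = 0.3; nΣy² − (Σy)² = 834857.1 − 788899.24 = 45957.86
r = 11.6 / √(0.3 × 45957.86) = 11.6 / 117.4196 ≈ 0.099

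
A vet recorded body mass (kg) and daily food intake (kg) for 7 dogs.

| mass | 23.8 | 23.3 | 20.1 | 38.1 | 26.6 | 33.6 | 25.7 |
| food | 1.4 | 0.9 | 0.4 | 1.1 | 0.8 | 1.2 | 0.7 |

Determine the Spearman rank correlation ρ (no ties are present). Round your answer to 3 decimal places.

Rank mass: 3, 2, 1, 7, 5, 6, 4
Rank food: 7, 4, 1, 5, 3, 6, 2
d = rank(mass) − rank(food): -4, -2, 0, 2, 2, 0, 2; Σd² = 32
ρ = 1 − 6Σd² / [n(n²−1)] = 1 − 6×32 / (7×48) = 1 − 192/336 ≈ 0.429

0.429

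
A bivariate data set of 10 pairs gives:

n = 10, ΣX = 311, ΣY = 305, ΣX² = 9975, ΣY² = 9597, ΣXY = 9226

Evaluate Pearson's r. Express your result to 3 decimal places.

-0.869

r = (nΣXY − ΣXΣY) / √[(nΣX² − (ΣX)²)(nΣY² − (ΣY)²)]
Numerator: 10×9226 − 311×305 = -2595
Denominator: √[(99750 − 96721)(95970 − 93025)] = √[3029 × 2945] = 2986.7047
r = -2595 / 2986.7047 ≈ -0.869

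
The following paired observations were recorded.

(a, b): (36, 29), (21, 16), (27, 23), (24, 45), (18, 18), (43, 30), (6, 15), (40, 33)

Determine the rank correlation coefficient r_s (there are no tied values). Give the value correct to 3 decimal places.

Rank a: 6, 3, 5, 4, 2, 8, 1, 7
Rank b: 5, 2, 4, 8, 3, 6, 1, 7
d = rank(a) − rank(b): 1, 1, 1, -4, -1, 2, 0, 0; Σd² = 24
ρ = 1 − 6Σd² / [n(n²−1)] = 1 − 6×24 / (8×63) = 1 − 144/504 ≈ 0.714

0.714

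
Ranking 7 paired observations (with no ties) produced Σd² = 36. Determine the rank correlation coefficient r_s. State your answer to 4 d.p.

0.3571

ρ = 1 − 6Σd² / [n(n²−1)] = 1 − 6×36 / (7×48)
  = 1 − 216/336 = 1 − 0.64286 ≈ 0.3571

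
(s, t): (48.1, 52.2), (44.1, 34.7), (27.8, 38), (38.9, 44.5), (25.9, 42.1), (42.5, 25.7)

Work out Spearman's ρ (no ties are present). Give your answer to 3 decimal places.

0.086

Rank s: 6, 5, 2, 3, 1, 4
Rank t: 6, 2, 3, 5, 4, 1
d = rank(s) − rank(t): 0, 3, -1, -2, -3, 3; Σd² = 32
ρ = 1 − 6Σd² / [n(n²−1)] = 1 − 6×32 / (6×35) = 1 − 192/210 ≈ 0.086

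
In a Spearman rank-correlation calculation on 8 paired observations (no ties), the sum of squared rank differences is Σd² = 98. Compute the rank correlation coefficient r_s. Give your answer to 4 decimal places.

-0.1667

ρ = 1 − 6Σd² / [n(n²−1)] = 1 − 6×98 / (8×63)
  = 1 − 588/504 = 1 − 1.16667 ≈ -0.1667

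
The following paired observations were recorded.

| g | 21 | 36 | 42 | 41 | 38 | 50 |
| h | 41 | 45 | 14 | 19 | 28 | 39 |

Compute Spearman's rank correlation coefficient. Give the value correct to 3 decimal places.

-0.600

Rank g: 1, 2, 5, 4, 3, 6
Rank h: 5, 6, 1, 2, 3, 4
d = rank(g) − rank(h): -4, -4, 4, 2, 0, 2; Σd² = 56
ρ = 1 − 6Σd² / [n(n²−1)] = 1 − 6×56 / (6×35) = 1 − 336/210 ≈ -0.600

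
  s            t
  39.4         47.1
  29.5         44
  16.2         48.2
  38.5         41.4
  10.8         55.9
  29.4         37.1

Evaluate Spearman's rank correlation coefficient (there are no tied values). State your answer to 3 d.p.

Rank s: 6, 4, 2, 5, 1, 3
Rank t: 4, 3, 5, 2, 6, 1
d = rank(s) − rank(t): 2, 1, -3, 3, -5, 2; Σd² = 52
ρ = 1 − 6Σd² / [n(n²−1)] = 1 − 6×52 / (6×35) = 1 − 312/210 ≈ -0.486

-0.486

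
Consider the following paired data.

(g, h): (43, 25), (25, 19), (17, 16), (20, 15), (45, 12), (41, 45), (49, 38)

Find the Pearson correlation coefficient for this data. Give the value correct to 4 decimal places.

n = 7, Σg = 240, Σh = 170, Σg² = 9270, Σh² = 5080, Σgh = 6369
nΣgh − ΣgΣh = 44583 − 40800 = 3783
nΣg² − (Σg)² = 64890 − 57600 = 7290; nΣh² − (Σh)² = 35560 − 28900 = 6660
r = 3783 / √(7290 × 6660) = 3783 / 6967.8835 ≈ 0.5429

0.5429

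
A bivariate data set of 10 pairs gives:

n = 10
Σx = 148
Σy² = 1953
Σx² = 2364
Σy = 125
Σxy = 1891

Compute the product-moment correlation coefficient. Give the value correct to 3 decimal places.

r = (nΣxy − ΣxΣy) / √[(nΣx² − (Σx)²)(nΣy² − (Σy)²)]
Numerator: 10×1891 − 148×125 = 410
Denominator: √[(23640 − 21904)(19530 − 15625)] = √[1736 × 3905] = 2603.6666
r = 410 / 2603.6666 ≈ 0.157

0.157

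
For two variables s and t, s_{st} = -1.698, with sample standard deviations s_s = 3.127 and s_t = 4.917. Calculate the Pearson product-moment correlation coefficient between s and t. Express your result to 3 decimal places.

r = Cov(s,t) / (s_s · s_t) = -1.698 / (3.127 × 4.917)
  = -1.698 / 15.3755 ≈ -0.110

-0.110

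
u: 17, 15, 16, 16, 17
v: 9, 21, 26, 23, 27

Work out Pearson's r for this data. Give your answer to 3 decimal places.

n = 5, Σu = 81, Σv = 106, Σu² = 1315, Σv² = 2456, Σuv = 1711
nΣuv − ΣuΣv = 8555 − 8586 = -31
nΣu² − (Σu)² = 6575 − 6561 = 14; nΣv² − (Σv)² = 12280 − 11236 = 1044
r = -31 / √(14 × 1044) = -31 / 120.8967 ≈ -0.256

-0.256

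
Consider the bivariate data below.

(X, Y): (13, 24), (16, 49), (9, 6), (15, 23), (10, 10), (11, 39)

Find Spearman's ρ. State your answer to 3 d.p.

Rank X: 4, 6, 1, 5, 2, 3
Rank Y: 4, 6, 1, 3, 2, 5
d = rank(X) − rank(Y): 0, 0, 0, 2, 0, -2; Σd² = 8
ρ = 1 − 6Σd² / [n(n²−1)] = 1 − 6×8 / (6×35) = 1 − 48/210 ≈ 0.771

0.771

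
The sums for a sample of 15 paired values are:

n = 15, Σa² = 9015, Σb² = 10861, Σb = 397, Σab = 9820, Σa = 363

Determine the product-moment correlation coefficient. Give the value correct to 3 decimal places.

0.745

r = (nΣab − ΣaΣb) / √[(nΣa² − (Σa)²)(nΣb² − (Σb)²)]
Numerator: 15×9820 − 363×397 = 3189
Denominator: √[(135225 − 131769)(162915 − 157609)] = √[3456 × 5306] = 4282.2349
r = 3189 / 4282.2349 ≈ 0.745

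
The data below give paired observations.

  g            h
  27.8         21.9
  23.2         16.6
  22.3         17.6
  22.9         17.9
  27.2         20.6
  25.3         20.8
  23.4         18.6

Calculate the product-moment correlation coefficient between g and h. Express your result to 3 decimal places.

0.911

n = 7, Σg = 172.1, Σh = 134, Σg² = 4260.27, Σh² = 2588.3, Σgh = 3318.13
nΣgh − ΣgΣh = 23226.91 − 23061.4 = 165.51
nΣg² − (Σg)² = 29821.89 − 29618.41 = 203.48; nΣh² − (Σh)² = 18118.1 − 17956 = 162.1
r = 165.51 / √(203.48 × 162.1) = 165.51 / 181.6153 ≈ 0.911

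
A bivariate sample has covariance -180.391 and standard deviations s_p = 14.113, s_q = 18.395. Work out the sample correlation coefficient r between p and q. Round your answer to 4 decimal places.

-0.6949

r = Cov(p,q) / (s_p · s_q) = -180.391 / (14.113 × 18.395)
  = -180.391 / 259.6086 ≈ -0.6949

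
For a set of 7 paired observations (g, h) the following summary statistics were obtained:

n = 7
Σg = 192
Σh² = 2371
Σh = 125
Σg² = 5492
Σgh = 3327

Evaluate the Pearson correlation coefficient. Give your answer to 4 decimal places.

-0.5737

r = (nΣgh − ΣgΣh) / √[(nΣg² − (Σg)²)(nΣh² − (Σh)²)]
Numerator: 7×3327 − 192×125 = -711
Denominator: √[(38444 − 36864)(16597 − 15625)] = √[1580 × 972] = 1239.2578
r = -711 / 1239.2578 ≈ -0.5737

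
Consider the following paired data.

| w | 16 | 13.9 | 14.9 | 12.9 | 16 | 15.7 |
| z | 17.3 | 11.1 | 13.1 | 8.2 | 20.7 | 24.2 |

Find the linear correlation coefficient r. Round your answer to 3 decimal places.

n = 6, Σw = 89.4, Σz = 94.6, Σw² = 1340.12, Σz² = 1675.48, Σwz = 1443.2
nΣwz − ΣwΣz = 8659.2 − 8457.24 = 201.96
nΣw² − (Σw)² = 8040.72 − 7992.36 = 48.36; nΣz² − (Σz)² = 10052.88 − 8949.16 = 1103.72
r = 201.96 / √(48.36 × 1103.72) = 201.96 / 231.0322 ≈ 0.874

0.874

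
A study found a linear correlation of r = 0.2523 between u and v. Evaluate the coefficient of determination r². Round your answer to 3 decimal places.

r² = (0.2523)² = 0.064

0.064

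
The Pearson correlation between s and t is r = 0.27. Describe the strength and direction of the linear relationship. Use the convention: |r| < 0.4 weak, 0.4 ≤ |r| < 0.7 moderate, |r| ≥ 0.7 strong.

weak positive

r = 0.27 > 0 so the relationship is positive.
|r| = 0.27, which falls in the weak range.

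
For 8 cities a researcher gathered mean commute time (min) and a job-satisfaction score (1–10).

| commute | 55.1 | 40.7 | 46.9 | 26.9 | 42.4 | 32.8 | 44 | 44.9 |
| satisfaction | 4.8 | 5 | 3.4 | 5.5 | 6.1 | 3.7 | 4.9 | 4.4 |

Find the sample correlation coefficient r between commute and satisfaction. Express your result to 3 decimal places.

-0.153

n = 8, Σx = 333.7, Σy = 37.8, Σx² = 14441.33, Σy² = 184.12, Σxy = 1568.55
nΣxy − ΣxΣy = 12548.4 − 12613.86 = -65.46
nΣx² − (Σx)² = 115530.64 − 111355.69 = 4174.95; nΣy² − (Σy)² = 1472.96 − 1428.84 = 44.12
r = -65.46 / √(4174.95 × 44.12) = -65.46 / 429.1839 ≈ -0.153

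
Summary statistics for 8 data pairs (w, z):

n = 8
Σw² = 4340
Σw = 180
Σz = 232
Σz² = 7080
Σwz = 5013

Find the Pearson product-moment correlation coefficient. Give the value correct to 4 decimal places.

-0.6479

r = (nΣwz − ΣwΣz) / √[(nΣw² − (Σw)²)(nΣz² − (Σz)²)]
Numerator: 8×5013 − 180×232 = -1656
Denominator: √[(34720 − 32400)(56640 − 53824)] = √[2320 × 2816] = 2555.9969
r = -1656 / 2555.9969 ≈ -0.6479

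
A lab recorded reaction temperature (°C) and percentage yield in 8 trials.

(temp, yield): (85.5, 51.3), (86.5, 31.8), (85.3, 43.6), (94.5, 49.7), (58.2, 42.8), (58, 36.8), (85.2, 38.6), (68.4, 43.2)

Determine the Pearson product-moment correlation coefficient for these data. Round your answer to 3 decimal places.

n = 8, Σx = 621.6, Σy = 337.8, Σx² = 49687.68, Σy² = 14556.26, Σxy = 26421.54
nΣxy − ΣxΣy = 211372.32 − 209976.48 = 1395.84
nΣx² − (Σx)² = 397501.44 − 386386.56 = 11114.88; nΣy² − (Σy)² = 116450.08 − 114108.84 = 2341.24
r = 1395.84 / √(11114.88 × 2341.24) = 1395.84 / 5101.2353 ≈ 0.274

0.274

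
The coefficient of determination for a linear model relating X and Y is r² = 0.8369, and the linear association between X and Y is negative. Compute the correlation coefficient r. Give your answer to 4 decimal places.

|r| = √0.8369 = 0.9148
The association is negative, so r = −0.9148.

-0.9148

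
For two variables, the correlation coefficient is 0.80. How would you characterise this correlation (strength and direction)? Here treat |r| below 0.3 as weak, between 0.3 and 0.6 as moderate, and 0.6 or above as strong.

strong positive

r = 0.80 > 0 so the relationship is positive.
|r| = 0.80, which falls in the strong range.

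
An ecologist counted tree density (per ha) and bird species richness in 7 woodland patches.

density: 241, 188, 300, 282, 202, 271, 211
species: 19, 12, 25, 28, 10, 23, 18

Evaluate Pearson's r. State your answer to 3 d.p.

n = 7, Σx = 1695, Σy = 135, Σx² = 421715, Σy² = 2867, Σxy = 34282
nΣxy − ΣxΣy = 239974 − 228825 = 11149
nΣx² − (Σx)² = 2952005 − 2873025 = 78980; nΣy² − (Σy)² = 20069 − 18225 = 1844
r = 11149 / √(78980 × 1844) = 11149 / 12068.1034 ≈ 0.924

0.924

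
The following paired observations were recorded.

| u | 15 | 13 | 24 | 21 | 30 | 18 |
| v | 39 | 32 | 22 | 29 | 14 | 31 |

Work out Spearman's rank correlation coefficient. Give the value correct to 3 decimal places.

Rank u: 2, 1, 5, 4, 6, 3
Rank v: 6, 5, 2, 3, 1, 4
d = rank(u) − rank(v): -4, -4, 3, 1, 5, -1; Σd² = 68
ρ = 1 − 6Σd² / [n(n²−1)] = 1 − 6×68 / (6×35) = 1 − 408/210 ≈ -0.943

-0.943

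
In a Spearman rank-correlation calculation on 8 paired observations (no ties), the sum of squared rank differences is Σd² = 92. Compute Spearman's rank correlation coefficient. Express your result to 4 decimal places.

-0.0952

ρ = 1 − 6Σd² / [n(n²−1)] = 1 − 6×92 / (8×63)
  = 1 − 552/504 = 1 − 1.09524 ≈ -0.0952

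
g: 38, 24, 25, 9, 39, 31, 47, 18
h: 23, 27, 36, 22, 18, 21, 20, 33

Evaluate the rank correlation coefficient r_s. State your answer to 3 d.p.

Rank g: 6, 3, 4, 1, 7, 5, 8, 2
Rank h: 5, 6, 8, 4, 1, 3, 2, 7
d = rank(g) − rank(h): 1, -3, -4, -3, 6, 2, 6, -5; Σd² = 136
ρ = 1 − 6Σd² / [n(n²−1)] = 1 − 6×136 / (8×63) = 1 − 816/504 ≈ -0.619

-0.619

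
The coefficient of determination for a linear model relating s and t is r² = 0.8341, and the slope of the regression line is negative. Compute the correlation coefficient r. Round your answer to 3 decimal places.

-0.913

|r| = √0.8341 = 0.913
The association is negative, so r = −0.913.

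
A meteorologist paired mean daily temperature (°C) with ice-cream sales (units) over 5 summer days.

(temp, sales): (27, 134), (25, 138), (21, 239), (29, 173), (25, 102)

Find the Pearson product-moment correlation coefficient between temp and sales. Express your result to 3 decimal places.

-0.501

n = 5, Σx = 127, Σy = 786, Σx² = 3261, Σy² = 134454, Σxy = 19654
nΣxy − ΣxΣy = 98270 − 99822 = -1552
nΣx² − (Σx)² = 16305 − 16129 = 176; nΣy² − (Σy)² = 672270 − 617796 = 54474
r = -1552 / √(176 × 54474) = -1552 / 3096.3566 ≈ -0.501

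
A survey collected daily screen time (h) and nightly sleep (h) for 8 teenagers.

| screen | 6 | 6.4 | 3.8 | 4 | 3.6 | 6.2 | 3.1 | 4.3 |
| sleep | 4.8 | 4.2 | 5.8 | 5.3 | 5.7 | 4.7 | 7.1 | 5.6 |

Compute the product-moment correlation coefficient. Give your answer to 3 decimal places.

-0.897

n = 8, Σx = 37.4, Σy = 43.2, Σx² = 186.9, Σy² = 238.76, Σxy = 194.67
nΣxy − ΣxΣy = 1557.36 − 1615.68 = -58.32
nΣx² − (Σx)² = 1495.2 − 1398.76 = 96.44; nΣy² − (Σy)² = 1910.08 − 1866.24 = 43.84
r = -58.32 / √(96.44 × 43.84) = -58.32 / 65.0225 ≈ -0.897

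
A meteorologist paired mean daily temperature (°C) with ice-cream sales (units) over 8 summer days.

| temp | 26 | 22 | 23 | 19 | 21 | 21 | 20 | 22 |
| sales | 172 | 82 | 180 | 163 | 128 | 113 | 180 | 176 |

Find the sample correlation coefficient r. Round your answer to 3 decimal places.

0.139

n = 8, Σx = 174, Σy = 1194, Σx² = 3816, Σy² = 187806, Σxy = 26046
nΣxy − ΣxΣy = 208368 − 207756 = 612
nΣx² − (Σx)² = 30528 − 30276 = 252; nΣy² − (Σy)² = 1502448 − 1425636 = 76812
r = 612 / √(252 × 76812) = 612 / 4399.6163 ≈ 0.139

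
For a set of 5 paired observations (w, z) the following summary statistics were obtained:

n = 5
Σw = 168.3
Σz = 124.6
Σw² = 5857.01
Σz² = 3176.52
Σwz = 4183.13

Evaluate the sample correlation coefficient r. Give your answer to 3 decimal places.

-0.093

r = (nΣwz − ΣwΣz) / √[(nΣw² − (Σw)²)(nΣz² − (Σz)²)]
Numerator: 5×4183.13 − 168.3×124.6 = -54.53
Denominator: √[(29285.05 − 28324.89)(15882.6 − 15525.16)] = √[960.16 × 357.44] = 585.8324
r = -54.53 / 585.8324 ≈ -0.093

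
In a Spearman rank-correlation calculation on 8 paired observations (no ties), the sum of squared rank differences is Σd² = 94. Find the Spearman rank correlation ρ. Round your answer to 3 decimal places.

-0.119

ρ = 1 − 6Σd² / [n(n²−1)] = 1 − 6×94 / (8×63)
  = 1 − 564/504 = 1 − 1.1190 ≈ -0.119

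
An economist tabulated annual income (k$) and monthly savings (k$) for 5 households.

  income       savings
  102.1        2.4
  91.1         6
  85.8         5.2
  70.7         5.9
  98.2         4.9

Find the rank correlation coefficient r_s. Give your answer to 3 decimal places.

Rank income: 5, 3, 2, 1, 4
Rank savings: 1, 5, 3, 4, 2
d = rank(income) − rank(savings): 4, -2, -1, -3, 2; Σd² = 34
ρ = 1 − 6Σd² / [n(n²−1)] = 1 − 6×34 / (5×24) = 1 − 204/120 ≈ -0.700

-0.700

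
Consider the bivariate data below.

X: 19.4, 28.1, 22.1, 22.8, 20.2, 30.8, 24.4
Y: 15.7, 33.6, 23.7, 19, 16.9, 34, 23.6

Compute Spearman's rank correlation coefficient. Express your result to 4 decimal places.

0.8929

Rank X: 1, 6, 3, 4, 2, 7, 5
Rank Y: 1, 6, 5, 3, 2, 7, 4
d = rank(X) − rank(Y): 0, 0, -2, 1, 0, 0, 1; Σd² = 6
ρ = 1 − 6Σd² / [n(n²−1)] = 1 − 6×6 / (7×48) = 1 − 36/336 ≈ 0.8929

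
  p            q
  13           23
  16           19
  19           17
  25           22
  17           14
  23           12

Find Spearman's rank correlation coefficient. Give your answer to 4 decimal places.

-0.3714

Rank p: 1, 2, 4, 6, 3, 5
Rank q: 6, 4, 3, 5, 2, 1
d = rank(p) − rank(q): -5, -2, 1, 1, 1, 4; Σd² = 48
ρ = 1 − 6Σd² / [n(n²−1)] = 1 − 6×48 / (6×35) = 1 − 288/210 ≈ -0.3714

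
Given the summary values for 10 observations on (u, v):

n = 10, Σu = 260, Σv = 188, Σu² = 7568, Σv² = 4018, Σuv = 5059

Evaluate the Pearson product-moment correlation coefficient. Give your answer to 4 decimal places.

r = (nΣuv − ΣuΣv) / √[(nΣu² − (Σu)²)(nΣv² − (Σv)²)]
Numerator: 10×5059 − 260×188 = 1710
Denominator: √[(75680 − 67600)(40180 − 35344)] = √[8080 × 4836] = 6250.9903
r = 1710 / 6250.9903 ≈ 0.2736

0.2736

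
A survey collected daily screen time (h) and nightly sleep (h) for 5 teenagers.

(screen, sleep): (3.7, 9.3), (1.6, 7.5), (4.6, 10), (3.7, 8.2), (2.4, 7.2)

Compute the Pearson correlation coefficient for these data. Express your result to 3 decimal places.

n = 5, Σx = 16, Σy = 42.2, Σx² = 56.86, Σy² = 361.82, Σxy = 140.03
nΣxy − ΣxΣy = 700.15 − 675.2 = 24.95
nΣx² − (Σx)² = 284.3 − 256 = 28.3; nΣy² − (Σy)² = 1809.1 − 1780.84 = 28.26
r = 24.95 / √(28.3 × 28.26) = 24.95 / 28.2800 ≈ 0.882

0.882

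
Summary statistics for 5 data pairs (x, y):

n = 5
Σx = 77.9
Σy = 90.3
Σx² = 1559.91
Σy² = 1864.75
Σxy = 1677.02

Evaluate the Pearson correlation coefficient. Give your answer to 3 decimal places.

r = (nΣxy − ΣxΣy) / √[(nΣx² − (Σx)²)(nΣy² − (Σy)²)]
Numerator: 5×1677.02 − 77.9×90.3 = 1350.73
Denominator: √[(7799.55 − 6068.41)(9323.75 − 8154.09)] = √[1731.14 × 1169.66] = 1422.9706
r = 1350.73 / 1422.9706 ≈ 0.949

0.949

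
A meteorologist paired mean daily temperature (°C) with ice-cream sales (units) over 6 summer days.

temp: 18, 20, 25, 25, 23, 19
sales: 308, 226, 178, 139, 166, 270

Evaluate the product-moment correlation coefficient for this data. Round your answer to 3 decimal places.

n = 6, Σx = 130, Σy = 1287, Σx² = 2864, Σy² = 297401, Σxy = 26937
nΣxy − ΣxΣy = 161622 − 167310 = -5688
nΣx² − (Σx)² = 17184 − 16900 = 284; nΣy² − (Σy)² = 1784406 − 1656369 = 128037
r = -5688 / √(284 × 128037) = -5688 / 6030.1333 ≈ -0.943

-0.943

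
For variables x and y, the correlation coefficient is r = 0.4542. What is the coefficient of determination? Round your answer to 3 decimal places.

r² = (0.4542)² = 0.206

0.206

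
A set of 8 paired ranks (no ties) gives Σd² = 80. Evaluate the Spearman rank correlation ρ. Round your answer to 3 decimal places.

0.048

ρ = 1 − 6Σd² / [n(n²−1)] = 1 − 6×80 / (8×63)
  = 1 − 480/504 = 1 − 0.9524 ≈ 0.048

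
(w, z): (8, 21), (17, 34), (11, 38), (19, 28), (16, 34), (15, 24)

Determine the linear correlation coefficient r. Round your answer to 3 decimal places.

0.255

n = 6, Σw = 86, Σz = 179, Σw² = 1316, Σz² = 5557, Σwz = 2600
nΣwz − ΣwΣz = 15600 − 15394 = 206
nΣw² − (Σw)² = 7896 − 7396 = 500; nΣz² − (Σz)² = 33342 − 32041 = 1301
r = 206 / √(500 × 1301) = 206 / 806.5358 ≈ 0.255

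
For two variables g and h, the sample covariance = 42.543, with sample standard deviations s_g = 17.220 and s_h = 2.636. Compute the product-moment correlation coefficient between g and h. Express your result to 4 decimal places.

r = Cov(g,h) / (s_g · s_h) = 42.543 / (17.220 × 2.636)
  = 42.543 / 45.3919 ≈ 0.9372

0.9372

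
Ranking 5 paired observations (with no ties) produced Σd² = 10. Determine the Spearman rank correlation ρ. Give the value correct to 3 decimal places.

0.500

ρ = 1 − 6Σd² / [n(n²−1)] = 1 − 6×10 / (5×24)
  = 1 − 60/120 = 1 − 0.5000 ≈ 0.500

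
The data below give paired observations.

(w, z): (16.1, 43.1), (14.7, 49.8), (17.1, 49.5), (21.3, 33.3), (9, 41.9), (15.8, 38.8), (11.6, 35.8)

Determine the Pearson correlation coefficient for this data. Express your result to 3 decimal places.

n = 7, Σw = 105.6, Σz = 292.2, Σw² = 1686.6, Σz² = 12439.48, Σwz = 4387.13
nΣwz − ΣwΣz = 30709.91 − 30856.32 = -146.41
nΣw² − (Σw)² = 11806.2 − 11151.36 = 654.84; nΣz² − (Σz)² = 87076.36 − 85380.84 = 1695.52
r = -146.41 / √(654.84 × 1695.52) = -146.41 / 1053.7050 ≈ -0.139

-0.139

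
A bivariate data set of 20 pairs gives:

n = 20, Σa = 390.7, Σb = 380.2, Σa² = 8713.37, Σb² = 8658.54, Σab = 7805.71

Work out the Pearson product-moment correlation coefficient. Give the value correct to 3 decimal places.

r = (nΣab − ΣaΣb) / √[(nΣa² − (Σa)²)(nΣb² − (Σb)²)]
Numerator: 20×7805.71 − 390.7×380.2 = 7570.06
Denominator: √[(174267.4 − 152646.49)(173170.8 − 144552.04)] = √[21620.91 × 28618.76] = 24874.9600
r = 7570.06 / 24874.9600 ≈ 0.304

0.304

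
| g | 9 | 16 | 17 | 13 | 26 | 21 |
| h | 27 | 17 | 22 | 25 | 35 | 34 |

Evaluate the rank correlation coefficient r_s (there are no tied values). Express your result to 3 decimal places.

Rank g: 1, 3, 4, 2, 6, 5
Rank h: 4, 1, 2, 3, 6, 5
d = rank(g) − rank(h): -3, 2, 2, -1, 0, 0; Σd² = 18
ρ = 1 − 6Σd² / [n(n²−1)] = 1 − 6×18 / (6×35) = 1 − 108/210 ≈ 0.486

0.486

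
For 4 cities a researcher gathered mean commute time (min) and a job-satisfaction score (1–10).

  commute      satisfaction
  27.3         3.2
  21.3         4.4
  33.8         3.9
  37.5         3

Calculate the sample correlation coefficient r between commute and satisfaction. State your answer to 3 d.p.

-0.667

n = 4, Σx = 119.9, Σy = 14.5, Σx² = 3747.67, Σy² = 53.81, Σxy = 425.4
nΣxy − ΣxΣy = 1701.6 − 1738.55 = -36.95
nΣx² − (Σx)² = 14990.68 − 14376.01 = 614.67; nΣy² − (Σy)² = 215.24 − 210.25 = 4.99
r = -36.95 / √(614.67 × 4.99) = -36.95 / 55.3823 ≈ -0.667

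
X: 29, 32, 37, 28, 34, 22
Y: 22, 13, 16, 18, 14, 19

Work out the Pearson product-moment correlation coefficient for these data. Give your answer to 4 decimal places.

n = 6, ΣX = 182, ΣY = 102, ΣX² = 5658, ΣY² = 1790, ΣXY = 3044
nΣXY − ΣXΣY = 18264 − 18564 = -300
nΣX² − (ΣX)² = 33948 − 33124 = 824; nΣY² − (ΣY)² = 10740 − 10404 = 336
r = -300 / √(824 × 336) = -300 / 526.1787 ≈ -0.5701

-0.5701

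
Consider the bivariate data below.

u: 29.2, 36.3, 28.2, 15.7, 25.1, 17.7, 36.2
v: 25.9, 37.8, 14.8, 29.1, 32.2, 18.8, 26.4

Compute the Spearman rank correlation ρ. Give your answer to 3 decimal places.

Rank u: 5, 7, 4, 1, 3, 2, 6
Rank v: 3, 7, 1, 5, 6, 2, 4
d = rank(u) − rank(v): 2, 0, 3, -4, -3, 0, 2; Σd² = 42
ρ = 1 − 6Σd² / [n(n²−1)] = 1 − 6×42 / (7×48) = 1 − 252/336 ≈ 0.250

0.250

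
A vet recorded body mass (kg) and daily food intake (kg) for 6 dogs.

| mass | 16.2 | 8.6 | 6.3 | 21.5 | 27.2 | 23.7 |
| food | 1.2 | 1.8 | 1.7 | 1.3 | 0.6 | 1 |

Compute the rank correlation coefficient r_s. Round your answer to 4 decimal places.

Rank mass: 3, 2, 1, 4, 6, 5
Rank food: 3, 6, 5, 4, 1, 2
d = rank(mass) − rank(food): 0, -4, -4, 0, 5, 3; Σd² = 66
ρ = 1 − 6Σd² / [n(n²−1)] = 1 − 6×66 / (6×35) = 1 − 396/210 ≈ -0.8857

-0.8857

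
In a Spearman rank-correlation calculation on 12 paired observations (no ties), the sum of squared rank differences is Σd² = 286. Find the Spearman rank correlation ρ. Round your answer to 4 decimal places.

0.0000

ρ = 1 − 6Σd² / [n(n²−1)] = 1 − 6×286 / (12×143)
  = 1 − 1716/1716 = 1 − 1.00000 ≈ 0.0000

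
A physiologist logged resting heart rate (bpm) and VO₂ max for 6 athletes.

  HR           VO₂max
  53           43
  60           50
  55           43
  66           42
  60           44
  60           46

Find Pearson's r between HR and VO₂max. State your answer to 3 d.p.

n = 6, Σx = 354, Σy = 268, Σx² = 20990, Σy² = 12014, Σxy = 15816
nΣxy − ΣxΣy = 94896 − 94872 = 24
nΣx² − (Σx)² = 125940 − 125316 = 624; nΣy² − (Σy)² = 72084 − 71824 = 260
r = 24 / √(624 × 260) = 24 / 402.7903 ≈ 0.060

0.060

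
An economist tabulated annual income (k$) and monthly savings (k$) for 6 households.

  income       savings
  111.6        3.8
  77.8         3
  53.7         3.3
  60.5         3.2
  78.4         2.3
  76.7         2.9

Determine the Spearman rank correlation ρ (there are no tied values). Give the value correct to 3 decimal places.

Rank income: 6, 4, 1, 2, 5, 3
Rank savings: 6, 3, 5, 4, 1, 2
d = rank(income) − rank(savings): 0, 1, -4, -2, 4, 1; Σd² = 38
ρ = 1 − 6Σd² / [n(n²−1)] = 1 − 6×38 / (6×35) = 1 − 228/210 ≈ -0.086

-0.086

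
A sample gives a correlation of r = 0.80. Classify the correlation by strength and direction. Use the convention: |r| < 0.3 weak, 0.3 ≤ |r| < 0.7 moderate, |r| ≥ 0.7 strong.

r = 0.80 > 0 so the relationship is positive.
|r| = 0.80, which falls in the strong range.

strong positive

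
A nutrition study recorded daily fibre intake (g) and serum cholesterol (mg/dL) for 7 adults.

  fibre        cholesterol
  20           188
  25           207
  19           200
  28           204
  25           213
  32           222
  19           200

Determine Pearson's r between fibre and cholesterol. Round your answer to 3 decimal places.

0.810

n = 7, Σx = 168, Σy = 1434, Σx² = 4180, Σy² = 294462, Σxy = 34676
nΣxy − ΣxΣy = 242732 − 240912 = 1820
nΣx² − (Σx)² = 29260 − 28224 = 1036; nΣy² − (Σy)² = 2061234 − 2056356 = 4878
r = 1820 / √(1036 × 4878) = 1820 / 2248.0231 ≈ 0.810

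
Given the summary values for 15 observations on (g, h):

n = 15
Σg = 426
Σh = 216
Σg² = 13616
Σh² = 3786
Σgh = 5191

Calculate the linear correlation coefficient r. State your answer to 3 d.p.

-0.932

r = (nΣgh − ΣgΣh) / √[(nΣg² − (Σg)²)(nΣh² − (Σh)²)]
Numerator: 15×5191 − 426×216 = -14151
Denominator: √[(204240 − 181476)(56790 − 46656)] = √[22764 × 10134] = 15188.4949
r = -14151 / 15188.4949 ≈ -0.932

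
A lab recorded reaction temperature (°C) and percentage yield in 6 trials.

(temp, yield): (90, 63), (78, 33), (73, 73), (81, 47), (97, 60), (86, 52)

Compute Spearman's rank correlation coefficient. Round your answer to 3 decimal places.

Rank temp: 5, 2, 1, 3, 6, 4
Rank yield: 5, 1, 6, 2, 4, 3
d = rank(temp) − rank(yield): 0, 1, -5, 1, 2, 1; Σd² = 32
ρ = 1 − 6Σd² / [n(n²−1)] = 1 − 6×32 / (6×35) = 1 − 192/210 ≈ 0.086

0.086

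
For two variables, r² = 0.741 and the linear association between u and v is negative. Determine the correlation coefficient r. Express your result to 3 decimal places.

|r| = √0.741 = 0.861
The association is negative, so r = −0.861.

-0.861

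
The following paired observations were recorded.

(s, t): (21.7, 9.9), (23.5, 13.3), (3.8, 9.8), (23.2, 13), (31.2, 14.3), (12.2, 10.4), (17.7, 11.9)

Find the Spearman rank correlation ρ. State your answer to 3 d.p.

Rank s: 4, 6, 1, 5, 7, 2, 3
Rank t: 2, 6, 1, 5, 7, 3, 4
d = rank(s) − rank(t): 2, 0, 0, 0, 0, -1, -1; Σd² = 6
ρ = 1 − 6Σd² / [n(n²−1)] = 1 − 6×6 / (7×48) = 1 − 36/336 ≈ 0.893

0.893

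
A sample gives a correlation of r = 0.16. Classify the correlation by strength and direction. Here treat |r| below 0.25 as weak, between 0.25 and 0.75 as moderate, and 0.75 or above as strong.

weak positive

r = 0.16 > 0 so the relationship is positive.
|r| = 0.16, which falls in the weak range.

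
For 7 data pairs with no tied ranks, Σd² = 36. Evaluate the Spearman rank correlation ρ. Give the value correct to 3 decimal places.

0.357

ρ = 1 − 6Σd² / [n(n²−1)] = 1 − 6×36 / (7×48)
  = 1 − 216/336 = 1 − 0.6429 ≈ 0.357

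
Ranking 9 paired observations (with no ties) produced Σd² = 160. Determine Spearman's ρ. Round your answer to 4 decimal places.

ρ = 1 − 6Σd² / [n(n²−1)] = 1 − 6×160 / (9×80)
  = 1 − 960/720 = 1 − 1.33333 ≈ -0.3333

-0.3333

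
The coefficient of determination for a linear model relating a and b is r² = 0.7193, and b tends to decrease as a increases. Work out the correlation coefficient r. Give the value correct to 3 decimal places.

|r| = √0.7193 = 0.848
The association is negative, so r = −0.848.

-0.848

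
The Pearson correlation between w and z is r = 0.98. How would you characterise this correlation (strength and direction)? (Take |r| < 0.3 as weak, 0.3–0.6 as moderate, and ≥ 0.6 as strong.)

strong positive

r = 0.98 > 0 so the relationship is positive.
|r| = 0.98, which falls in the strong range.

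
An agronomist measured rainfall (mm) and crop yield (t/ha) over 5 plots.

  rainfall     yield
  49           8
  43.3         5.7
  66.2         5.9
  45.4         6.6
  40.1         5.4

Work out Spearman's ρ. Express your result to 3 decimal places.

Rank rainfall: 4, 2, 5, 3, 1
Rank yield: 5, 2, 3, 4, 1
d = rank(rainfall) − rank(yield): -1, 0, 2, -1, 0; Σd² = 6
ρ = 1 − 6Σd² / [n(n²−1)] = 1 − 6×6 / (5×24) = 1 − 36/120 ≈ 0.700

0.700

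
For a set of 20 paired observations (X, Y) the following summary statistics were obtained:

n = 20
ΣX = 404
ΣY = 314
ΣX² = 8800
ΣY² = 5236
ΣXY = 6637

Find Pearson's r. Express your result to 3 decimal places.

0.665

r = (nΣXY − ΣXΣY) / √[(nΣX² − (ΣX)²)(nΣY² − (ΣY)²)]
Numerator: 20×6637 − 404×314 = 5884
Denominator: √[(176000 − 163216)(104720 − 98596)] = √[12784 × 6124] = 8848.1193
r = 5884 / 8848.1193 ≈ 0.665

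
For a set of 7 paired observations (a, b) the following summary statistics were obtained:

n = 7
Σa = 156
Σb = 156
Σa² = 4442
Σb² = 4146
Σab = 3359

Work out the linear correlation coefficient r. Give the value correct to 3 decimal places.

r = (nΣab − ΣaΣb) / √[(nΣa² − (Σa)²)(nΣb² − (Σb)²)]
Numerator: 7×3359 − 156×156 = -823
Denominator: √[(31094 − 24336)(29022 − 24336)] = √[6758 × 4686] = 5627.4317
r = -823 / 5627.4317 ≈ -0.146

-0.146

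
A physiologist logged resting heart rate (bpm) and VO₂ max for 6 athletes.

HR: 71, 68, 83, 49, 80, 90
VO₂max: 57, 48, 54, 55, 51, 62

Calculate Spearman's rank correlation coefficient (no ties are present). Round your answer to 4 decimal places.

0.3714

Rank HR: 3, 2, 5, 1, 4, 6
Rank VO₂max: 5, 1, 3, 4, 2, 6
d = rank(HR) − rank(VO₂max): -2, 1, 2, -3, 2, 0; Σd² = 22
ρ = 1 − 6Σd² / [n(n²−1)] = 1 − 6×22 / (6×35) = 1 − 132/210 ≈ 0.3714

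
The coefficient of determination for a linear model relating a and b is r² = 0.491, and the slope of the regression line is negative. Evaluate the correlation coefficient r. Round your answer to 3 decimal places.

-0.701

|r| = √0.491 = 0.701
The association is negative, so r = −0.701.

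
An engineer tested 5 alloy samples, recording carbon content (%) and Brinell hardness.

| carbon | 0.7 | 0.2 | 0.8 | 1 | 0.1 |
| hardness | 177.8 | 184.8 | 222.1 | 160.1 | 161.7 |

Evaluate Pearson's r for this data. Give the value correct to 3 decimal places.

0.197

n = 5, Σx = 2.8, Σy = 906.5, Σx² = 2.18, Σy² = 166871.19, Σxy = 515.37
nΣxy − ΣxΣy = 2576.85 − 2538.2 = 38.65
nΣx² − (Σx)² = 10.9 − 7.84 = 3.06; nΣy² − (Σy)² = 834355.95 − 821742.25 = 12613.7
r = 38.65 / √(3.06 × 12613.7) = 38.65 / 196.4635 ≈ 0.197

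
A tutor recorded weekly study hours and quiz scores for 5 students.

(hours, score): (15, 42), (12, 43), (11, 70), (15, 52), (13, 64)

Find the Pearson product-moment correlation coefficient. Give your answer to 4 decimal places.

-0.5502

n = 5, Σx = 66, Σy = 271, Σx² = 884, Σy² = 15313, Σxy = 3528
nΣxy − ΣxΣy = 17640 − 17886 = -246
nΣx² − (Σx)² = 4420 − 4356 = 64; nΣy² − (Σy)² = 76565 − 73441 = 3124
r = -246 / √(64 × 3124) = -246 / 447.1420 ≈ -0.5502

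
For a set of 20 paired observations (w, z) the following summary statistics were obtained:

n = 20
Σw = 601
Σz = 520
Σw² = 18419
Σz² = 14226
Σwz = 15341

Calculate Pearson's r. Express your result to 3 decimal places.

-0.566

r = (nΣwz − ΣwΣz) / √[(nΣw² − (Σw)²)(nΣz² − (Σz)²)]
Numerator: 20×15341 − 601×520 = -5700
Denominator: √[(368380 − 361201)(284520 − 270400)] = √[7179 × 14120] = 10068.1418
r = -5700 / 10068.1418 ≈ -0.566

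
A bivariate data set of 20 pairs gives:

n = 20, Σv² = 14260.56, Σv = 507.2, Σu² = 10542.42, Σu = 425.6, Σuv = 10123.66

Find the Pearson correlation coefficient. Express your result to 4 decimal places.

-0.4646

r = (nΣuv − ΣuΣv) / √[(nΣu² − (Σu)²)(nΣv² − (Σv)²)]
Numerator: 20×10123.66 − 425.6×507.2 = -13391.12
Denominator: √[(210848.4 − 181135.36)(285211.2 − 257251.84)] = √[29713.04 × 27959.36] = 28822.8656
r = -13391.12 / 28822.8656 ≈ -0.4646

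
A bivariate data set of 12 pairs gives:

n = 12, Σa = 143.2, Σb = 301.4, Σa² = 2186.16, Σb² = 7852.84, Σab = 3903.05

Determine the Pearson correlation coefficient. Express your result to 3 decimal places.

r = (nΣab − ΣaΣb) / √[(nΣa² − (Σa)²)(nΣb² − (Σb)²)]
Numerator: 12×3903.05 − 143.2×301.4 = 3676.12
Denominator: √[(26233.92 − 20506.24)(94234.08 − 90841.96)] = √[5727.68 × 3392.12] = 4407.8314
r = 3676.12 / 4407.8314 ≈ 0.834

0.834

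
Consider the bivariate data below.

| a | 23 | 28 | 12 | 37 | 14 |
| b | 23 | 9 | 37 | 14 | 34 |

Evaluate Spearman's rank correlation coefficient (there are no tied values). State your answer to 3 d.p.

-0.900

Rank a: 3, 4, 1, 5, 2
Rank b: 3, 1, 5, 2, 4
d = rank(a) − rank(b): 0, 3, -4, 3, -2; Σd² = 38
ρ = 1 − 6Σd² / [n(n²−1)] = 1 − 6×38 / (5×24) = 1 − 228/120 ≈ -0.900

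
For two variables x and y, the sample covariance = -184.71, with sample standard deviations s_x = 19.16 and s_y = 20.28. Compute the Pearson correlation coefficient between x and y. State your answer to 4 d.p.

-0.4754

r = Cov(x,y) / (s_x · s_y) = -184.71 / (19.16 × 20.28)
  = -184.71 / 388.5648 ≈ -0.4754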